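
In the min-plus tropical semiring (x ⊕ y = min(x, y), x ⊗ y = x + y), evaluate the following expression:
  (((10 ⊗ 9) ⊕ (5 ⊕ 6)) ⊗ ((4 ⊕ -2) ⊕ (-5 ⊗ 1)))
(((10 ⊗ 9) ⊕ (5 ⊕ 6)) ⊗ ((4 ⊕ -2) ⊕ (-5 ⊗ 1))) = 1

Expand innermost to outermost. Recall ⊕ takes the minimum of its arguments and ⊗ takes their sum. Working out the expression (((10 ⊗ 9) ⊕ (5 ⊕ 6)) ⊗ ((4 ⊕ -2) ⊕ (-5 ⊗ 1))) gives 1.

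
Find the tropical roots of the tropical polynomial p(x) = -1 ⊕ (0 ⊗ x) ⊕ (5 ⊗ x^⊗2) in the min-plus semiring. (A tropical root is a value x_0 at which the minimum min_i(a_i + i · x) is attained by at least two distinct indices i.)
Roots: {-5, -1}

Each tropical root is a break point of the lower envelope of the lines y = a_i + i · x (there are 3 lines, with slopes 0, 1, ..., 2). Only the lines that attain the minimum somewhere contribute to roots; other lines are dominated. Here the surviving (envelope) indices are i = 2, i = 1, i = 0.
Intersections between consecutive envelope lines give the roots: for adjacent envelope indices i < j the intersection is x = (a_i − a_j) / (j − i). Reading off the sorted break points: {-5, -1}.
Verification: at each break x_0, at least two indices attain the minimum of min_i(a_i + i · x_0).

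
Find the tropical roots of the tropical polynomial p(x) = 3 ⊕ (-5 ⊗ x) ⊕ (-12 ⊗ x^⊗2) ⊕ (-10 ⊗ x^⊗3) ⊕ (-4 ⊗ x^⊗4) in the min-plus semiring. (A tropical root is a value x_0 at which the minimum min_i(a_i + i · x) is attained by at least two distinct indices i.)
Roots: {-6, -2, 7, 8}

Each tropical root is a break point of the lower envelope of the lines y = a_i + i · x (there are 5 lines, with slopes 0, 1, ..., 4). Only the lines that attain the minimum somewhere contribute to roots; other lines are dominated. Here the surviving (envelope) indices are i = 4, i = 3, i = 2, i = 1, i = 0.
Intersections between consecutive envelope lines give the roots: for adjacent envelope indices i < j the intersection is x = (a_i − a_j) / (j − i). Reading off the sorted break points: {-6, -2, 7, 8}.
Verification: at each break x_0, at least two indices attain the minimum of min_i(a_i + i · x_0).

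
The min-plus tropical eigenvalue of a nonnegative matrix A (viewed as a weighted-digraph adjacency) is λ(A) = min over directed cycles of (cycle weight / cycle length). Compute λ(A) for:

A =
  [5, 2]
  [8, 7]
λ(A) = 5

Enumerate directed cycles and compute their means (weight / length). Sample:
  cycle 0 → 0: weight = 5, length = 1, mean = 5/1 ≈ 5.000
  cycle 1 → 1: weight = 7, length = 1, mean = 7/1 ≈ 7.000
  cycle 0 → 1 → 0: weight = 10, length = 2, mean = 10/2 ≈ 5.000
  cycle 1 → 0 → 1: weight = 10, length = 2, mean = 10/2 ≈ 5.000
Minimum mean = 5.000, attained e.g. along the cycle 0 → 0 with weight 5 and length 1. So λ(A) = 5/1 = 5.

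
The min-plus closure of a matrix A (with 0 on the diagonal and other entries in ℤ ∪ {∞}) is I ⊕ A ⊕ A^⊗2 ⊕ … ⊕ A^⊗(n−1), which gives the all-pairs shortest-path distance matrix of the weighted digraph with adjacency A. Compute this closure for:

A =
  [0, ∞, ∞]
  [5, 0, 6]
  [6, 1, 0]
Closure =
  [0, ∞, ∞]
  [5, 0, 6]
  [6, 1, 0]

This is the Floyd-Warshall all-pairs shortest-path computation. For each intermediate vertex k = 0, 1, …, 2, update dist[i][j] ← min(dist[i][j], dist[i][k] + dist[k][j]). The final matrix gives, for each (i, j), the minimum total weight of any directed path from i to j (possibly empty when i = j).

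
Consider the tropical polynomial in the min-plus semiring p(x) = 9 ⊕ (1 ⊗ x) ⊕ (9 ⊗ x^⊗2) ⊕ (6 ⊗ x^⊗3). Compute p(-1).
p(-1) = 0

A tropical monomial a ⊗ x^⊗i evaluates to a + i · x. Evaluating each term at x = -1:
  Term 0 contributes 9 + 0 · -1 = 9
  Term 1 contributes 1 + 1 · -1 = 0
  Term 2 contributes 9 + 2 · -1 = 7
  Term 3 contributes 6 + 3 · -1 = 3
p(-1) = ⊕ of these = min[9, 0, 7, 3] = 0.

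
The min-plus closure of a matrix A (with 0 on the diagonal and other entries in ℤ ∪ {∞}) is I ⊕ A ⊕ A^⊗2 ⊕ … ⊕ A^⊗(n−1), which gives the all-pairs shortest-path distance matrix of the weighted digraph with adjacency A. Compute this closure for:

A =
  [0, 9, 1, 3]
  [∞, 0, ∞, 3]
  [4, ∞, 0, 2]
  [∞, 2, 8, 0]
Closure =
  [0, 5, 1, 3]
  [15, 0, 11, 3]
  [4, 4, 0, 2]
  [12, 2, 8, 0]

This is the Floyd-Warshall all-pairs shortest-path computation. For each intermediate vertex k = 0, 1, …, 3, update dist[i][j] ← min(dist[i][j], dist[i][k] + dist[k][j]). The final matrix gives, for each (i, j), the minimum total weight of any directed path from i to j (possibly empty when i = j).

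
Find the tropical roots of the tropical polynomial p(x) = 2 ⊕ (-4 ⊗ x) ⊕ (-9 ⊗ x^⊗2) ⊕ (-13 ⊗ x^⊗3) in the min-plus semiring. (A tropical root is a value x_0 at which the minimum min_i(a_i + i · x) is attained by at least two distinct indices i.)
Roots: {4, 5, 6}

Each tropical root is a break point of the lower envelope of the lines y = a_i + i · x (there are 4 lines, with slopes 0, 1, ..., 3). Only the lines that attain the minimum somewhere contribute to roots; other lines are dominated. Here the surviving (envelope) indices are i = 3, i = 2, i = 1, i = 0.
Intersections between consecutive envelope lines give the roots: for adjacent envelope indices i < j the intersection is x = (a_i − a_j) / (j − i). Reading off the sorted break points: {4, 5, 6}.
Verification: at each break x_0, at least two indices attain the minimum of min_i(a_i + i · x_0).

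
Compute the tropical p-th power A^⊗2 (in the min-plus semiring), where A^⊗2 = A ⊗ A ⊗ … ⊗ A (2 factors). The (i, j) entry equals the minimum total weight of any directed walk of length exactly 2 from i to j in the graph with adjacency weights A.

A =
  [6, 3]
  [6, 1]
A^⊗2 =
  [9, 4]
  [7, 2]

Each entry (A^⊗2)_ij equals the minimum over all length-2 walks i = v_0 → v_1 → … → v_2 = j of Σ_t A[v_t][v_{t+1}]. For example, for (i, j) = (0, 1) we minimise over 2 possible intermediate vertex sequences; the minimum is 4, attained along the walk 0 → 1 → 1.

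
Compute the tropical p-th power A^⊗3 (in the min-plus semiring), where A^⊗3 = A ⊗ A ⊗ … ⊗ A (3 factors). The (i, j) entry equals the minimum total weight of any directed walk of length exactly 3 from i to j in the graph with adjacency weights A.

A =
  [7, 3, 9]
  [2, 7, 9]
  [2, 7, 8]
A^⊗3 =
  [12, 8, 14]
  [7, 12, 14]
  [7, 12, 14]

Each entry (A^⊗3)_ij equals the minimum over all length-3 walks i = v_0 → v_1 → … → v_3 = j of Σ_t A[v_t][v_{t+1}]. For example, for (i, j) = (0, 2) we minimise over 9 possible intermediate vertex sequences; the minimum is 14, attained along the walk 0 → 1 → 0 → 2.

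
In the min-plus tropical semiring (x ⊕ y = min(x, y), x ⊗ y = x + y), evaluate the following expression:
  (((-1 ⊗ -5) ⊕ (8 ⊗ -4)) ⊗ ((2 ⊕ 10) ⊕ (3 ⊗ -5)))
(((-1 ⊗ -5) ⊕ (8 ⊗ -4)) ⊗ ((2 ⊕ 10) ⊕ (3 ⊗ -5))) = -8

Expand innermost to outermost. Recall ⊕ takes the minimum of its arguments and ⊗ takes their sum. Working out the expression (((-1 ⊗ -5) ⊕ (8 ⊗ -4)) ⊗ ((2 ⊕ 10) ⊕ (3 ⊗ -5))) gives -8.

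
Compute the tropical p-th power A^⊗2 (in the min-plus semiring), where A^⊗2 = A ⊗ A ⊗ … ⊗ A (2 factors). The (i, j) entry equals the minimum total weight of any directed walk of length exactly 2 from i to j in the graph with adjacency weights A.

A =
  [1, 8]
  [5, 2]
A^⊗2 =
  [2, 9]
  [6, 4]

Each entry (A^⊗2)_ij equals the minimum over all length-2 walks i = v_0 → v_1 → … → v_2 = j of Σ_t A[v_t][v_{t+1}]. For example, for (i, j) = (0, 1) we minimise over 2 possible intermediate vertex sequences; the minimum is 9, attained along the walk 0 → 0 → 1.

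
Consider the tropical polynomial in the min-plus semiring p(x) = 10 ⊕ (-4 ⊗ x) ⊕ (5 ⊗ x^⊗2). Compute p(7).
p(7) = 3

A tropical monomial a ⊗ x^⊗i evaluates to a + i · x. Evaluating each term at x = 7:
  Term 0 contributes 10 + 0 · 7 = 10
  Term 1 contributes -4 + 1 · 7 = 3
  Term 2 contributes 5 + 2 · 7 = 19
p(7) = ⊕ of these = min[10, 3, 19] = 3.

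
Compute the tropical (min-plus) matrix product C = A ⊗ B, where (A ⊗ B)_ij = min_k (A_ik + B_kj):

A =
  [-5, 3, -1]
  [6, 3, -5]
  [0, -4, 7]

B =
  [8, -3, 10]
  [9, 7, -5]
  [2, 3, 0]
A ⊗ B =
  [1, -8, -2]
  [-3, -2, -5]
  [5, -3, -9]

Apply the min-plus product entry-by-entry:
  C[0][0] = min over k of (A[0][0] + B[0][0] = -5 + 8 = 3, A[0][1] + B[1][0] = 3 + 9 = 12, A[0][2] + B[2][0] = -1 + 2 = 1) = 1 (attained at k = 2)
  C[0][1] = min over k of (A[0][0] + B[0][1] = -5 + -3 = -8, A[0][1] + B[1][1] = 3 + 7 = 10, A[0][2] + B[2][1] = -1 + 3 = 2) = -8 (attained at k = 0)
  C[0][2] = min over k of (A[0][0] + B[0][2] = -5 + 10 = 5, A[0][1] + B[1][2] = 3 + -5 = -2, A[0][2] + B[2][2] = -1 + 0 = -1) = -2 (attained at k = 1)
  C[1][0] = min over k of (A[1][0] + B[0][0] = 6 + 8 = 14, A[1][1] + B[1][0] = 3 + 9 = 12, A[1][2] + B[2][0] = -5 + 2 = -3) = -3 (attained at k = 2)
  C[1][1] = min over k of (A[1][0] + B[0][1] = 6 + -3 = 3, A[1][1] + B[1][1] = 3 + 7 = 10, A[1][2] + B[2][1] = -5 + 3 = -2) = -2 (attained at k = 2)
  C[1][2] = min over k of (A[1][0] + B[0][2] = 6 + 10 = 16, A[1][1] + B[1][2] = 3 + -5 = -2, A[1][2] + B[2][2] = -5 + 0 = -5) = -5 (attained at k = 2)
  C[2][0] = min over k of (A[2][0] + B[0][0] = 0 + 8 = 8, A[2][1] + B[1][0] = -4 + 9 = 5, A[2][2] + B[2][0] = 7 + 2 = 9) = 5 (attained at k = 1)
  C[2][1] = min over k of (A[2][0] + B[0][1] = 0 + -3 = -3, A[2][1] + B[1][1] = -4 + 7 = 3, A[2][2] + B[2][1] = 7 + 3 = 10) = -3 (attained at k = 0)
  C[2][2] = min over k of (A[2][0] + B[0][2] = 0 + 10 = 10, A[2][1] + B[1][2] = -4 + -5 = -9, A[2][2] + B[2][2] = 7 + 0 = 7) = -9 (attained at k = 1)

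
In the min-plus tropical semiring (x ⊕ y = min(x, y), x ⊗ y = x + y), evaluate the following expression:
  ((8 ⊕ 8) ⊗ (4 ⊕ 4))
((8 ⊕ 8) ⊗ (4 ⊕ 4)) = 12

Expand innermost to outermost. Recall ⊕ takes the minimum of its arguments and ⊗ takes their sum. Working out the expression ((8 ⊕ 8) ⊗ (4 ⊕ 4)) gives 12.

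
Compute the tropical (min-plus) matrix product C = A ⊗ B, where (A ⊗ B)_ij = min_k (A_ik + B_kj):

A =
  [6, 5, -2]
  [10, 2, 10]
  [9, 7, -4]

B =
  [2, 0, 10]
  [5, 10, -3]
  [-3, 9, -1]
A ⊗ B =
  [-5, 6, -3]
  [7, 10, -1]
  [-7, 5, -5]

Apply the min-plus product entry-by-entry:
  C[0][0] = min over k of (A[0][0] + B[0][0] = 6 + 2 = 8, A[0][1] + B[1][0] = 5 + 5 = 10, A[0][2] + B[2][0] = -2 + -3 = -5) = -5 (attained at k = 2)
  C[0][1] = min over k of (A[0][0] + B[0][1] = 6 + 0 = 6, A[0][1] + B[1][1] = 5 + 10 = 15, A[0][2] + B[2][1] = -2 + 9 = 7) = 6 (attained at k = 0)
  C[0][2] = min over k of (A[0][0] + B[0][2] = 6 + 10 = 16, A[0][1] + B[1][2] = 5 + -3 = 2, A[0][2] + B[2][2] = -2 + -1 = -3) = -3 (attained at k = 2)
  C[1][0] = min over k of (A[1][0] + B[0][0] = 10 + 2 = 12, A[1][1] + B[1][0] = 2 + 5 = 7, A[1][2] + B[2][0] = 10 + -3 = 7) = 7 (attained at k = 1)
  C[1][1] = min over k of (A[1][0] + B[0][1] = 10 + 0 = 10, A[1][1] + B[1][1] = 2 + 10 = 12, A[1][2] + B[2][1] = 10 + 9 = 19) = 10 (attained at k = 0)
  C[1][2] = min over k of (A[1][0] + B[0][2] = 10 + 10 = 20, A[1][1] + B[1][2] = 2 + -3 = -1, A[1][2] + B[2][2] = 10 + -1 = 9) = -1 (attained at k = 1)
  C[2][0] = min over k of (A[2][0] + B[0][0] = 9 + 2 = 11, A[2][1] + B[1][0] = 7 + 5 = 12, A[2][2] + B[2][0] = -4 + -3 = -7) = -7 (attained at k = 2)
  C[2][1] = min over k of (A[2][0] + B[0][1] = 9 + 0 = 9, A[2][1] + B[1][1] = 7 + 10 = 17, A[2][2] + B[2][1] = -4 + 9 = 5) = 5 (attained at k = 2)
  C[2][2] = min over k of (A[2][0] + B[0][2] = 9 + 10 = 19, A[2][1] + B[1][2] = 7 + -3 = 4, A[2][2] + B[2][2] = -4 + -1 = -5) = -5 (attained at k = 2)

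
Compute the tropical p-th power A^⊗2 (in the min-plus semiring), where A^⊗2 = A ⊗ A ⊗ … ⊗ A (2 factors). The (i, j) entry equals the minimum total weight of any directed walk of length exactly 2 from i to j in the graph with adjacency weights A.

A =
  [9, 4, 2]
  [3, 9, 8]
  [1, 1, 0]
A^⊗2 =
  [3, 3, 2]
  [9, 7, 5]
  [1, 1, 0]

Each entry (A^⊗2)_ij equals the minimum over all length-2 walks i = v_0 → v_1 → … → v_2 = j of Σ_t A[v_t][v_{t+1}]. For example, for (i, j) = (0, 2) we minimise over 3 possible intermediate vertex sequences; the minimum is 2, attained along the walk 0 → 2 → 2.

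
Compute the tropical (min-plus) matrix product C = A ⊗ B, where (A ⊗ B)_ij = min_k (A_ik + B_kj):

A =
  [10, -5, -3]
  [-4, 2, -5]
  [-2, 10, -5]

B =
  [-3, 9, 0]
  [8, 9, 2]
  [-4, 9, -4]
A ⊗ B =
  [-7, 4, -7]
  [-9, 4, -9]
  [-9, 4, -9]

Apply the min-plus product entry-by-entry:
  C[0][0] = min over k of (A[0][0] + B[0][0] = 10 + -3 = 7, A[0][1] + B[1][0] = -5 + 8 = 3, A[0][2] + B[2][0] = -3 + -4 = -7) = -7 (attained at k = 2)
  C[0][1] = min over k of (A[0][0] + B[0][1] = 10 + 9 = 19, A[0][1] + B[1][1] = -5 + 9 = 4, A[0][2] + B[2][1] = -3 + 9 = 6) = 4 (attained at k = 1)
  C[0][2] = min over k of (A[0][0] + B[0][2] = 10 + 0 = 10, A[0][1] + B[1][2] = -5 + 2 = -3, A[0][2] + B[2][2] = -3 + -4 = -7) = -7 (attained at k = 2)
  C[1][0] = min over k of (A[1][0] + B[0][0] = -4 + -3 = -7, A[1][1] + B[1][0] = 2 + 8 = 10, A[1][2] + B[2][0] = -5 + -4 = -9) = -9 (attained at k = 2)
  C[1][1] = min over k of (A[1][0] + B[0][1] = -4 + 9 = 5, A[1][1] + B[1][1] = 2 + 9 = 11, A[1][2] + B[2][1] = -5 + 9 = 4) = 4 (attained at k = 2)
  C[1][2] = min over k of (A[1][0] + B[0][2] = -4 + 0 = -4, A[1][1] + B[1][2] = 2 + 2 = 4, A[1][2] + B[2][2] = -5 + -4 = -9) = -9 (attained at k = 2)
  C[2][0] = min over k of (A[2][0] + B[0][0] = -2 + -3 = -5, A[2][1] + B[1][0] = 10 + 8 = 18, A[2][2] + B[2][0] = -5 + -4 = -9) = -9 (attained at k = 2)
  C[2][1] = min over k of (A[2][0] + B[0][1] = -2 + 9 = 7, A[2][1] + B[1][1] = 10 + 9 = 19, A[2][2] + B[2][1] = -5 + 9 = 4) = 4 (attained at k = 2)
  C[2][2] = min over k of (A[2][0] + B[0][2] = -2 + 0 = -2, A[2][1] + B[1][2] = 10 + 2 = 12, A[2][2] + B[2][2] = -5 + -4 = -9) = -9 (attained at k = 2)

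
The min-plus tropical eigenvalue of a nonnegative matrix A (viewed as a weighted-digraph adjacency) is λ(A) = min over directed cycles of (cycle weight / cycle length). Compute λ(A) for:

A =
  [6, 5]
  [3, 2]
λ(A) = 2

Enumerate directed cycles and compute their means (weight / length). Sample:
  cycle 0 → 0: weight = 6, length = 1, mean = 6/1 ≈ 6.000
  cycle 1 → 1: weight = 2, length = 1, mean = 2/1 ≈ 2.000
  cycle 0 → 1 → 0: weight = 8, length = 2, mean = 8/2 ≈ 4.000
  cycle 1 → 0 → 1: weight = 8, length = 2, mean = 8/2 ≈ 4.000
Minimum mean = 2.000, attained e.g. along the cycle 1 → 1 with weight 2 and length 1. So λ(A) = 2/1 = 2.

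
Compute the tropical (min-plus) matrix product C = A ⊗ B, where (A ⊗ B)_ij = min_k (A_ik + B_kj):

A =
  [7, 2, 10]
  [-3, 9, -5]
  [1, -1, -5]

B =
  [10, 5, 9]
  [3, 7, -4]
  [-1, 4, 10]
A ⊗ B =
  [5, 9, -2]
  [-6, -1, 5]
  [-6, -1, -5]

Apply the min-plus product entry-by-entry:
  C[0][0] = min over k of (A[0][0] + B[0][0] = 7 + 10 = 17, A[0][1] + B[1][0] = 2 + 3 = 5, A[0][2] + B[2][0] = 10 + -1 = 9) = 5 (attained at k = 1)
  C[0][1] = min over k of (A[0][0] + B[0][1] = 7 + 5 = 12, A[0][1] + B[1][1] = 2 + 7 = 9, A[0][2] + B[2][1] = 10 + 4 = 14) = 9 (attained at k = 1)
  C[0][2] = min over k of (A[0][0] + B[0][2] = 7 + 9 = 16, A[0][1] + B[1][2] = 2 + -4 = -2, A[0][2] + B[2][2] = 10 + 10 = 20) = -2 (attained at k = 1)
  C[1][0] = min over k of (A[1][0] + B[0][0] = -3 + 10 = 7, A[1][1] + B[1][0] = 9 + 3 = 12, A[1][2] + B[2][0] = -5 + -1 = -6) = -6 (attained at k = 2)
  C[1][1] = min over k of (A[1][0] + B[0][1] = -3 + 5 = 2, A[1][1] + B[1][1] = 9 + 7 = 16, A[1][2] + B[2][1] = -5 + 4 = -1) = -1 (attained at k = 2)
  C[1][2] = min over k of (A[1][0] + B[0][2] = -3 + 9 = 6, A[1][1] + B[1][2] = 9 + -4 = 5, A[1][2] + B[2][2] = -5 + 10 = 5) = 5 (attained at k = 1)
  C[2][0] = min over k of (A[2][0] + B[0][0] = 1 + 10 = 11, A[2][1] + B[1][0] = -1 + 3 = 2, A[2][2] + B[2][0] = -5 + -1 = -6) = -6 (attained at k = 2)
  C[2][1] = min over k of (A[2][0] + B[0][1] = 1 + 5 = 6, A[2][1] + B[1][1] = -1 + 7 = 6, A[2][2] + B[2][1] = -5 + 4 = -1) = -1 (attained at k = 2)
  C[2][2] = min over k of (A[2][0] + B[0][2] = 1 + 9 = 10, A[2][1] + B[1][2] = -1 + -4 = -5, A[2][2] + B[2][2] = -5 + 10 = 5) = -5 (attained at k = 1)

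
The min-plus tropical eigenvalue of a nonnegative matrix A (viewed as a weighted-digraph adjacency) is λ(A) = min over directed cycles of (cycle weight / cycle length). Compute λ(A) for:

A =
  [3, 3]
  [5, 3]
λ(A) = 3

Enumerate directed cycles and compute their means (weight / length). Sample:
  cycle 0 → 0: weight = 3, length = 1, mean = 3/1 ≈ 3.000
  cycle 1 → 1: weight = 3, length = 1, mean = 3/1 ≈ 3.000
  cycle 0 → 1 → 0: weight = 8, length = 2, mean = 8/2 ≈ 4.000
  cycle 1 → 0 → 1: weight = 8, length = 2, mean = 8/2 ≈ 4.000
Minimum mean = 3.000, attained e.g. along the cycle 0 → 0 with weight 3 and length 1. So λ(A) = 3/1 = 3.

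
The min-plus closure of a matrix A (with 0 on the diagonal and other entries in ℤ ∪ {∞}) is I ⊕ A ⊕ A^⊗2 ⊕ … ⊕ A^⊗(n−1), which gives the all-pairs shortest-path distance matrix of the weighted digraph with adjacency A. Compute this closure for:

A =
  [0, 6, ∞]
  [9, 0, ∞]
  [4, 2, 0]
Closure =
  [0, 6, ∞]
  [9, 0, ∞]
  [4, 2, 0]

This is the Floyd-Warshall all-pairs shortest-path computation. For each intermediate vertex k = 0, 1, …, 2, update dist[i][j] ← min(dist[i][j], dist[i][k] + dist[k][j]). The final matrix gives, for each (i, j), the minimum total weight of any directed path from i to j (possibly empty when i = j).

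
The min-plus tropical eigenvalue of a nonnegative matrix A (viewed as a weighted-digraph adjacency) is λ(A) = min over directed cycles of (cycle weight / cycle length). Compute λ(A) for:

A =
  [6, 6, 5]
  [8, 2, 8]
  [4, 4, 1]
λ(A) = 1

Enumerate directed cycles and compute their means (weight / length). Sample:
  cycle 0 → 0: weight = 6, length = 1, mean = 6/1 ≈ 6.000
  cycle 1 → 1: weight = 2, length = 1, mean = 2/1 ≈ 2.000
  cycle 2 → 2: weight = 1, length = 1, mean = 1/1 ≈ 1.000
  cycle 0 → 1 → 0: weight = 14, length = 2, mean = 14/2 ≈ 7.000
  cycle 0 → 2 → 0: weight = 9, length = 2, mean = 9/2 ≈ 4.500
  cycle 1 → 0 → 1: weight = 14, length = 2, mean = 14/2 ≈ 7.000
Minimum mean = 1.000, attained e.g. along the cycle 2 → 2 with weight 1 and length 1. So λ(A) = 1/1 = 1.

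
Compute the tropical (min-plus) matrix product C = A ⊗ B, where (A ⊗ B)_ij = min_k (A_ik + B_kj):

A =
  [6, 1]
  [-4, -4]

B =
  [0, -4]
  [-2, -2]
A ⊗ B =
  [-1, -1]
  [-6, -8]

Apply the min-plus product entry-by-entry:
  C[0][0] = min over k of (A[0][0] + B[0][0] = 6 + 0 = 6, A[0][1] + B[1][0] = 1 + -2 = -1) = -1 (attained at k = 1)
  C[0][1] = min over k of (A[0][0] + B[0][1] = 6 + -4 = 2, A[0][1] + B[1][1] = 1 + -2 = -1) = -1 (attained at k = 1)
  C[1][0] = min over k of (A[1][0] + B[0][0] = -4 + 0 = -4, A[1][1] + B[1][0] = -4 + -2 = -6) = -6 (attained at k = 1)
  C[1][1] = min over k of (A[1][0] + B[0][1] = -4 + -4 = -8, A[1][1] + B[1][1] = -4 + -2 = -6) = -8 (attained at k = 0)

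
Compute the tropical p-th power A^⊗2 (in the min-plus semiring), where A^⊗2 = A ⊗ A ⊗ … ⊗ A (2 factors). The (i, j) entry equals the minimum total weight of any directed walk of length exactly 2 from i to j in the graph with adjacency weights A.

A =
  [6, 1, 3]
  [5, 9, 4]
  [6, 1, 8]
A^⊗2 =
  [6, 4, 5]
  [10, 5, 8]
  [6, 7, 5]

Each entry (A^⊗2)_ij equals the minimum over all length-2 walks i = v_0 → v_1 → … → v_2 = j of Σ_t A[v_t][v_{t+1}]. For example, for (i, j) = (0, 2) we minimise over 3 possible intermediate vertex sequences; the minimum is 5, attained along the walk 0 → 1 → 2.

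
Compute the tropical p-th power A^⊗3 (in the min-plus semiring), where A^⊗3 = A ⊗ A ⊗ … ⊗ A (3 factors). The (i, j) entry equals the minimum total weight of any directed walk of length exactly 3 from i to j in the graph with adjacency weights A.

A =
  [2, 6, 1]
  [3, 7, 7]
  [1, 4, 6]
A^⊗3 =
  [4, 7, 3]
  [5, 8, 6]
  [3, 6, 4]

Each entry (A^⊗3)_ij equals the minimum over all length-3 walks i = v_0 → v_1 → … → v_3 = j of Σ_t A[v_t][v_{t+1}]. For example, for (i, j) = (0, 2) we minimise over 9 possible intermediate vertex sequences; the minimum is 3, attained along the walk 0 → 2 → 0 → 2.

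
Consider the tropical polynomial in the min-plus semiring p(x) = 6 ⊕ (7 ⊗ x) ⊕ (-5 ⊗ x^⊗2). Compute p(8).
p(8) = 6

A tropical monomial a ⊗ x^⊗i evaluates to a + i · x. Evaluating each term at x = 8:
  Term 0 contributes 6 + 0 · 8 = 6
  Term 1 contributes 7 + 1 · 8 = 15
  Term 2 contributes -5 + 2 · 8 = 11
p(8) = ⊕ of these = min[6, 15, 11] = 6.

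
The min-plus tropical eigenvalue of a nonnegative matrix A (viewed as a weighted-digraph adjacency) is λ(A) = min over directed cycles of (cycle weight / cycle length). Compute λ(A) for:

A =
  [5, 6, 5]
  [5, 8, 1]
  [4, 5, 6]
λ(A) = 3

Enumerate directed cycles and compute their means (weight / length). Sample:
  cycle 0 → 0: weight = 5, length = 1, mean = 5/1 ≈ 5.000
  cycle 1 → 1: weight = 8, length = 1, mean = 8/1 ≈ 8.000
  cycle 2 → 2: weight = 6, length = 1, mean = 6/1 ≈ 6.000
  cycle 0 → 1 → 0: weight = 11, length = 2, mean = 11/2 ≈ 5.500
  cycle 0 → 2 → 0: weight = 9, length = 2, mean = 9/2 ≈ 4.500
  cycle 1 → 0 → 1: weight = 11, length = 2, mean = 11/2 ≈ 5.500
Minimum mean = 3.000, attained e.g. along the cycle 1 → 2 → 1 with weight 6 and length 2. So λ(A) = 6/2 = 3.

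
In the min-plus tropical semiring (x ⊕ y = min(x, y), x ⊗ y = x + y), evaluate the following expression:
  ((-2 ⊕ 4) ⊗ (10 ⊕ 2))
((-2 ⊕ 4) ⊗ (10 ⊕ 2)) = 0

Expand innermost to outermost. Recall ⊕ takes the minimum of its arguments and ⊗ takes their sum. Working out the expression ((-2 ⊕ 4) ⊗ (10 ⊕ 2)) gives 0.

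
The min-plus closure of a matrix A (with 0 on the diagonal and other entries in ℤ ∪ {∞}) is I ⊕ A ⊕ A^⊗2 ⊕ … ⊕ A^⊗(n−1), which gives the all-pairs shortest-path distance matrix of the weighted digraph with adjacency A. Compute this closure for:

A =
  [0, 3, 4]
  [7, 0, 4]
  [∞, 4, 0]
Closure =
  [0, 3, 4]
  [7, 0, 4]
  [11, 4, 0]

This is the Floyd-Warshall all-pairs shortest-path computation. For each intermediate vertex k = 0, 1, …, 2, update dist[i][j] ← min(dist[i][j], dist[i][k] + dist[k][j]). The final matrix gives, for each (i, j), the minimum total weight of any directed path from i to j (possibly empty when i = j).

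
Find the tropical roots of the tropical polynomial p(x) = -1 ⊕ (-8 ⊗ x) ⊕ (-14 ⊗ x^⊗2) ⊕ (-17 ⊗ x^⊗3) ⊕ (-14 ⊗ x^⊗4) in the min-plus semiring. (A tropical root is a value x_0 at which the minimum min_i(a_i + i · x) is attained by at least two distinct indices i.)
Roots: {-3, 3, 6, 7}

Each tropical root is a break point of the lower envelope of the lines y = a_i + i · x (there are 5 lines, with slopes 0, 1, ..., 4). Only the lines that attain the minimum somewhere contribute to roots; other lines are dominated. Here the surviving (envelope) indices are i = 4, i = 3, i = 2, i = 1, i = 0.
Intersections between consecutive envelope lines give the roots: for adjacent envelope indices i < j the intersection is x = (a_i − a_j) / (j − i). Reading off the sorted break points: {-3, 3, 6, 7}.
Verification: at each break x_0, at least two indices attain the minimum of min_i(a_i + i · x_0).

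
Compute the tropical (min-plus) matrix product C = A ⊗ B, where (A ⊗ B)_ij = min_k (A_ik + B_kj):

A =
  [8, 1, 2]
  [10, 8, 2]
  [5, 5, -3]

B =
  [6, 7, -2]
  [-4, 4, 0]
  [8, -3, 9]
A ⊗ B =
  [-3, -1, 1]
  [4, -1, 8]
  [1, -6, 3]

Apply the min-plus product entry-by-entry:
  C[0][0] = min over k of (A[0][0] + B[0][0] = 8 + 6 = 14, A[0][1] + B[1][0] = 1 + -4 = -3, A[0][2] + B[2][0] = 2 + 8 = 10) = -3 (attained at k = 1)
  C[0][1] = min over k of (A[0][0] + B[0][1] = 8 + 7 = 15, A[0][1] + B[1][1] = 1 + 4 = 5, A[0][2] + B[2][1] = 2 + -3 = -1) = -1 (attained at k = 2)
  C[0][2] = min over k of (A[0][0] + B[0][2] = 8 + -2 = 6, A[0][1] + B[1][2] = 1 + 0 = 1, A[0][2] + B[2][2] = 2 + 9 = 11) = 1 (attained at k = 1)
  C[1][0] = min over k of (A[1][0] + B[0][0] = 10 + 6 = 16, A[1][1] + B[1][0] = 8 + -4 = 4, A[1][2] + B[2][0] = 2 + 8 = 10) = 4 (attained at k = 1)
  C[1][1] = min over k of (A[1][0] + B[0][1] = 10 + 7 = 17, A[1][1] + B[1][1] = 8 + 4 = 12, A[1][2] + B[2][1] = 2 + -3 = -1) = -1 (attained at k = 2)
  C[1][2] = min over k of (A[1][0] + B[0][2] = 10 + -2 = 8, A[1][1] + B[1][2] = 8 + 0 = 8, A[1][2] + B[2][2] = 2 + 9 = 11) = 8 (attained at k = 0)
  C[2][0] = min over k of (A[2][0] + B[0][0] = 5 + 6 = 11, A[2][1] + B[1][0] = 5 + -4 = 1, A[2][2] + B[2][0] = -3 + 8 = 5) = 1 (attained at k = 1)
  C[2][1] = min over k of (A[2][0] + B[0][1] = 5 + 7 = 12, A[2][1] + B[1][1] = 5 + 4 = 9, A[2][2] + B[2][1] = -3 + -3 = -6) = -6 (attained at k = 2)
  C[2][2] = min over k of (A[2][0] + B[0][2] = 5 + -2 = 3, A[2][1] + B[1][2] = 5 + 0 = 5, A[2][2] + B[2][2] = -3 + 9 = 6) = 3 (attained at k = 0)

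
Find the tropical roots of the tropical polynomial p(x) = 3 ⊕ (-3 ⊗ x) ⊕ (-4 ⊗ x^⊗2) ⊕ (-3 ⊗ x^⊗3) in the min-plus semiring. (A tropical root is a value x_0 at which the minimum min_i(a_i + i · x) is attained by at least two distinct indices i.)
Roots: {-1, 1, 6}

Each tropical root is a break point of the lower envelope of the lines y = a_i + i · x (there are 4 lines, with slopes 0, 1, ..., 3). Only the lines that attain the minimum somewhere contribute to roots; other lines are dominated. Here the surviving (envelope) indices are i = 3, i = 2, i = 1, i = 0.
Intersections between consecutive envelope lines give the roots: for adjacent envelope indices i < j the intersection is x = (a_i − a_j) / (j − i). Reading off the sorted break points: {-1, 1, 6}.
Verification: at each break x_0, at least two indices attain the minimum of min_i(a_i + i · x_0).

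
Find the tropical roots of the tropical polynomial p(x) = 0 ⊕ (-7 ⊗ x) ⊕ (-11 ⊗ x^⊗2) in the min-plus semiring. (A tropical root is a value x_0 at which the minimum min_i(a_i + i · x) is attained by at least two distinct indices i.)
Roots: {4, 7}

Each tropical root is a break point of the lower envelope of the lines y = a_i + i · x (there are 3 lines, with slopes 0, 1, ..., 2). Only the lines that attain the minimum somewhere contribute to roots; other lines are dominated. Here the surviving (envelope) indices are i = 2, i = 1, i = 0.
Intersections between consecutive envelope lines give the roots: for adjacent envelope indices i < j the intersection is x = (a_i − a_j) / (j − i). Reading off the sorted break points: {4, 7}.
Verification: at each break x_0, at least two indices attain the minimum of min_i(a_i + i · x_0).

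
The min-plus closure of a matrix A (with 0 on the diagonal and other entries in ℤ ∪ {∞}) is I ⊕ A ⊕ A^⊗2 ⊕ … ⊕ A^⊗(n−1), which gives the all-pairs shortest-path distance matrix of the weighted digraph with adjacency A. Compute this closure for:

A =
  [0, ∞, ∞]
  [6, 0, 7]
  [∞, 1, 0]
Closure =
  [0, ∞, ∞]
  [6, 0, 7]
  [7, 1, 0]

This is the Floyd-Warshall all-pairs shortest-path computation. For each intermediate vertex k = 0, 1, …, 2, update dist[i][j] ← min(dist[i][j], dist[i][k] + dist[k][j]). The final matrix gives, for each (i, j), the minimum total weight of any directed path from i to j (possibly empty when i = j).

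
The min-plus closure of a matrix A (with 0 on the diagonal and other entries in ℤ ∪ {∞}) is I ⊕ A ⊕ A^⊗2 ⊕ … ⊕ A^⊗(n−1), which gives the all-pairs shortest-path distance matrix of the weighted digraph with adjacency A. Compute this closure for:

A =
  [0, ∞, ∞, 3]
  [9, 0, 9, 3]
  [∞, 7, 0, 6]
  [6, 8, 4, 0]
Closure =
  [0, 11, 7, 3]
  [9, 0, 7, 3]
  [12, 7, 0, 6]
  [6, 8, 4, 0]

This is the Floyd-Warshall all-pairs shortest-path computation. For each intermediate vertex k = 0, 1, …, 3, update dist[i][j] ← min(dist[i][j], dist[i][k] + dist[k][j]). The final matrix gives, for each (i, j), the minimum total weight of any directed path from i to j (possibly empty when i = j).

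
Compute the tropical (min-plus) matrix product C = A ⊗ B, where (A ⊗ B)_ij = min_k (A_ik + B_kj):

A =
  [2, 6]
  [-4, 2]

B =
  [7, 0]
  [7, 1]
A ⊗ B =
  [9, 2]
  [3, -4]

Apply the min-plus product entry-by-entry:
  C[0][0] = min over k of (A[0][0] + B[0][0] = 2 + 7 = 9, A[0][1] + B[1][0] = 6 + 7 = 13) = 9 (attained at k = 0)
  C[0][1] = min over k of (A[0][0] + B[0][1] = 2 + 0 = 2, A[0][1] + B[1][1] = 6 + 1 = 7) = 2 (attained at k = 0)
  C[1][0] = min over k of (A[1][0] + B[0][0] = -4 + 7 = 3, A[1][1] + B[1][0] = 2 + 7 = 9) = 3 (attained at k = 0)
  C[1][1] = min over k of (A[1][0] + B[0][1] = -4 + 0 = -4, A[1][1] + B[1][1] = 2 + 1 = 3) = -4 (attained at k = 0)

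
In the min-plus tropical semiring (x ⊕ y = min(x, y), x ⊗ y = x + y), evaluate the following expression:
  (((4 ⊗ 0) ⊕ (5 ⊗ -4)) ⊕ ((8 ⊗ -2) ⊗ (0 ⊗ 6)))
(((4 ⊗ 0) ⊕ (5 ⊗ -4)) ⊕ ((8 ⊗ -2) ⊗ (0 ⊗ 6))) = 1

Expand innermost to outermost. Recall ⊕ takes the minimum of its arguments and ⊗ takes their sum. Working out the expression (((4 ⊗ 0) ⊕ (5 ⊗ -4)) ⊕ ((8 ⊗ -2) ⊗ (0 ⊗ 6))) gives 1.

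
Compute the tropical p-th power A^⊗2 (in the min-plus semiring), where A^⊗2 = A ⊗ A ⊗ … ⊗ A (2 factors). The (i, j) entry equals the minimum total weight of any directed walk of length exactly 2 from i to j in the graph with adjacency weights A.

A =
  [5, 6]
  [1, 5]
A^⊗2 =
  [7, 11]
  [6, 7]

Each entry (A^⊗2)_ij equals the minimum over all length-2 walks i = v_0 → v_1 → … → v_2 = j of Σ_t A[v_t][v_{t+1}]. For example, for (i, j) = (0, 1) we minimise over 2 possible intermediate vertex sequences; the minimum is 11, attained along the walk 0 → 0 → 1.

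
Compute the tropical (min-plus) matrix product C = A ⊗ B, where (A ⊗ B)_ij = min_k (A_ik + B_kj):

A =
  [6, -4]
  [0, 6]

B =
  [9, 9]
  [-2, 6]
A ⊗ B =
  [-6, 2]
  [4, 9]

Apply the min-plus product entry-by-entry:
  C[0][0] = min over k of (A[0][0] + B[0][0] = 6 + 9 = 15, A[0][1] + B[1][0] = -4 + -2 = -6) = -6 (attained at k = 1)
  C[0][1] = min over k of (A[0][0] + B[0][1] = 6 + 9 = 15, A[0][1] + B[1][1] = -4 + 6 = 2) = 2 (attained at k = 1)
  C[1][0] = min over k of (A[1][0] + B[0][0] = 0 + 9 = 9, A[1][1] + B[1][0] = 6 + -2 = 4) = 4 (attained at k = 1)
  C[1][1] = min over k of (A[1][0] + B[0][1] = 0 + 9 = 9, A[1][1] + B[1][1] = 6 + 6 = 12) = 9 (attained at k = 0)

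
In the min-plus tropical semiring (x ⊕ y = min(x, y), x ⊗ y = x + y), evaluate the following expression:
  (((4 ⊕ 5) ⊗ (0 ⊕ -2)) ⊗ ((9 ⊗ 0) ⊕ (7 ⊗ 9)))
(((4 ⊕ 5) ⊗ (0 ⊕ -2)) ⊗ ((9 ⊗ 0) ⊕ (7 ⊗ 9))) = 11

Expand innermost to outermost. Recall ⊕ takes the minimum of its arguments and ⊗ takes their sum. Working out the expression (((4 ⊕ 5) ⊗ (0 ⊕ -2)) ⊗ ((9 ⊗ 0) ⊕ (7 ⊗ 9))) gives 11.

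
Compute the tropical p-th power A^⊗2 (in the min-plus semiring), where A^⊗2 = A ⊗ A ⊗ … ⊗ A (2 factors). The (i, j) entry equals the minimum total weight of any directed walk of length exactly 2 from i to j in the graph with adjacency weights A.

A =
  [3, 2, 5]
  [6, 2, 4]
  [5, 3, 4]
A^⊗2 =
  [6, 4, 6]
  [8, 4, 6]
  [8, 5, 7]

Each entry (A^⊗2)_ij equals the minimum over all length-2 walks i = v_0 → v_1 → … → v_2 = j of Σ_t A[v_t][v_{t+1}]. For example, for (i, j) = (0, 2) we minimise over 3 possible intermediate vertex sequences; the minimum is 6, attained along the walk 0 → 1 → 2.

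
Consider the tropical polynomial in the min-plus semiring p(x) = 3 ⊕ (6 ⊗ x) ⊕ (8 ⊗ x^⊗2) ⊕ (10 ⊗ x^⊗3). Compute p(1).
p(1) = 3

A tropical monomial a ⊗ x^⊗i evaluates to a + i · x. Evaluating each term at x = 1:
  Term 0 contributes 3 + 0 · 1 = 3
  Term 1 contributes 6 + 1 · 1 = 7
  Term 2 contributes 8 + 2 · 1 = 10
  Term 3 contributes 10 + 3 · 1 = 13
p(1) = ⊕ of these = min[3, 7, 10, 13] = 3.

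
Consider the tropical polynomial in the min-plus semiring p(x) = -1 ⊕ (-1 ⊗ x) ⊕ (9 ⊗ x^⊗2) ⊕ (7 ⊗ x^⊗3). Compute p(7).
p(7) = -1

A tropical monomial a ⊗ x^⊗i evaluates to a + i · x. Evaluating each term at x = 7:
  Term 0 contributes -1 + 0 · 7 = -1
  Term 1 contributes -1 + 1 · 7 = 6
  Term 2 contributes 9 + 2 · 7 = 23
  Term 3 contributes 7 + 3 · 7 = 28
p(7) = ⊕ of these = min[-1, 6, 23, 28] = -1.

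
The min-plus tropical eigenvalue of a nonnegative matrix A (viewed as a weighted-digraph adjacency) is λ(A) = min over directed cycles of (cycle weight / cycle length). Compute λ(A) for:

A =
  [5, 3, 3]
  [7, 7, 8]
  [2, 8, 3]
λ(A) = 5/2

Enumerate directed cycles and compute their means (weight / length). Sample:
  cycle 0 → 0: weight = 5, length = 1, mean = 5/1 ≈ 5.000
  cycle 1 → 1: weight = 7, length = 1, mean = 7/1 ≈ 7.000
  cycle 2 → 2: weight = 3, length = 1, mean = 3/1 ≈ 3.000
  cycle 0 → 1 → 0: weight = 10, length = 2, mean = 10/2 ≈ 5.000
  cycle 0 → 2 → 0: weight = 5, length = 2, mean = 5/2 ≈ 2.500
  cycle 1 → 0 → 1: weight = 10, length = 2, mean = 10/2 ≈ 5.000
Minimum mean = 2.500, attained e.g. along the cycle 0 → 2 → 0 with weight 5 and length 2. So λ(A) = 5/2 = 5/2.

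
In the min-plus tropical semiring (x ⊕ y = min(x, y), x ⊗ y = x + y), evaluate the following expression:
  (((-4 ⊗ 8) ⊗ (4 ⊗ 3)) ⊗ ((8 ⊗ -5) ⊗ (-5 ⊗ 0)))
(((-4 ⊗ 8) ⊗ (4 ⊗ 3)) ⊗ ((8 ⊗ -5) ⊗ (-5 ⊗ 0))) = 9

Expand innermost to outermost. Recall ⊕ takes the minimum of its arguments and ⊗ takes their sum. Working out the expression (((-4 ⊗ 8) ⊗ (4 ⊗ 3)) ⊗ ((8 ⊗ -5) ⊗ (-5 ⊗ 0))) gives 9.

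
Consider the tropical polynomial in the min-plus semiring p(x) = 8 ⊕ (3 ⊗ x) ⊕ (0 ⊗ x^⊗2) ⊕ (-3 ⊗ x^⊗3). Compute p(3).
p(3) = 6

A tropical monomial a ⊗ x^⊗i evaluates to a + i · x. Evaluating each term at x = 3:
  Term 0 contributes 8 + 0 · 3 = 8
  Term 1 contributes 3 + 1 · 3 = 6
  Term 2 contributes 0 + 2 · 3 = 6
  Term 3 contributes -3 + 3 · 3 = 6
p(3) = ⊕ of these = min[8, 6, 6, 6] = 6.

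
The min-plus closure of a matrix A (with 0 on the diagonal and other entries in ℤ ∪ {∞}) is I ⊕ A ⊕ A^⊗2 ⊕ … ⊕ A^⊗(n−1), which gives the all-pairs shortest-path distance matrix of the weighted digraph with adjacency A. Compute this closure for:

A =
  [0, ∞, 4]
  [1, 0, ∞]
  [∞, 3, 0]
Closure =
  [0, 7, 4]
  [1, 0, 5]
  [4, 3, 0]

This is the Floyd-Warshall all-pairs shortest-path computation. For each intermediate vertex k = 0, 1, …, 2, update dist[i][j] ← min(dist[i][j], dist[i][k] + dist[k][j]). The final matrix gives, for each (i, j), the minimum total weight of any directed path from i to j (possibly empty when i = j).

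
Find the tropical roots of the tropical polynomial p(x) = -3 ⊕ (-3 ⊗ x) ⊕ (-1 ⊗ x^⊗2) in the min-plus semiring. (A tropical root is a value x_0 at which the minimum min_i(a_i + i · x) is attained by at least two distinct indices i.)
Roots: {-2, 0}

Each tropical root is a break point of the lower envelope of the lines y = a_i + i · x (there are 3 lines, with slopes 0, 1, ..., 2). Only the lines that attain the minimum somewhere contribute to roots; other lines are dominated. Here the surviving (envelope) indices are i = 2, i = 1, i = 0.
Intersections between consecutive envelope lines give the roots: for adjacent envelope indices i < j the intersection is x = (a_i − a_j) / (j − i). Reading off the sorted break points: {-2, 0}.
Verification: at each break x_0, at least two indices attain the minimum of min_i(a_i + i · x_0).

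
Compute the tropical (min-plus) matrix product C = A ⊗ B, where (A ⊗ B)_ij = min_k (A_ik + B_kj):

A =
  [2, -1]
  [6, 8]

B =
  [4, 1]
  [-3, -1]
A ⊗ B =
  [-4, -2]
  [5, 7]

Apply the min-plus product entry-by-entry:
  C[0][0] = min over k of (A[0][0] + B[0][0] = 2 + 4 = 6, A[0][1] + B[1][0] = -1 + -3 = -4) = -4 (attained at k = 1)
  C[0][1] = min over k of (A[0][0] + B[0][1] = 2 + 1 = 3, A[0][1] + B[1][1] = -1 + -1 = -2) = -2 (attained at k = 1)
  C[1][0] = min over k of (A[1][0] + B[0][0] = 6 + 4 = 10, A[1][1] + B[1][0] = 8 + -3 = 5) = 5 (attained at k = 1)
  C[1][1] = min over k of (A[1][0] + B[0][1] = 6 + 1 = 7, A[1][1] + B[1][1] = 8 + -1 = 7) = 7 (attained at k = 0)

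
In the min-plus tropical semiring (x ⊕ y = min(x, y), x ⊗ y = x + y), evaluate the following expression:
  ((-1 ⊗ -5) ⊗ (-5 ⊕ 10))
((-1 ⊗ -5) ⊗ (-5 ⊕ 10)) = -11

Expand innermost to outermost. Recall ⊕ takes the minimum of its arguments and ⊗ takes their sum. Working out the expression ((-1 ⊗ -5) ⊗ (-5 ⊕ 10)) gives -11.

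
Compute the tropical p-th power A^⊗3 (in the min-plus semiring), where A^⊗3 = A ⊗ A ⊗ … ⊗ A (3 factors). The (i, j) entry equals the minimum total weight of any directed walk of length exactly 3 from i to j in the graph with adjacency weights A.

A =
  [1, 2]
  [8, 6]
A^⊗3 =
  [3, 4]
  [10, 11]

Each entry (A^⊗3)_ij equals the minimum over all length-3 walks i = v_0 → v_1 → … → v_3 = j of Σ_t A[v_t][v_{t+1}]. For example, for (i, j) = (0, 1) we minimise over 4 possible intermediate vertex sequences; the minimum is 4, attained along the walk 0 → 0 → 0 → 1.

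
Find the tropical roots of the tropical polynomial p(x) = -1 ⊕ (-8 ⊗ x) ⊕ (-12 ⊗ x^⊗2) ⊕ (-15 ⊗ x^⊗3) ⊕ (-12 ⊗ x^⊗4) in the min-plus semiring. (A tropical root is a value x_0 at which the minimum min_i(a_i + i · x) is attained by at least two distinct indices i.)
Roots: {-3, 3, 4, 7}

Each tropical root is a break point of the lower envelope of the lines y = a_i + i · x (there are 5 lines, with slopes 0, 1, ..., 4). Only the lines that attain the minimum somewhere contribute to roots; other lines are dominated. Here the surviving (envelope) indices are i = 4, i = 3, i = 2, i = 1, i = 0.
Intersections between consecutive envelope lines give the roots: for adjacent envelope indices i < j the intersection is x = (a_i − a_j) / (j − i). Reading off the sorted break points: {-3, 3, 4, 7}.
Verification: at each break x_0, at least two indices attain the minimum of min_i(a_i + i · x_0).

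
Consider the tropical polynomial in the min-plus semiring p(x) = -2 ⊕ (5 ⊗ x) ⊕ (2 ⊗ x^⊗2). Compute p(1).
p(1) = -2

A tropical monomial a ⊗ x^⊗i evaluates to a + i · x. Evaluating each term at x = 1:
  Term 0 contributes -2 + 0 · 1 = -2
  Term 1 contributes 5 + 1 · 1 = 6
  Term 2 contributes 2 + 2 · 1 = 4
p(1) = ⊕ of these = min[-2, 6, 4] = -2.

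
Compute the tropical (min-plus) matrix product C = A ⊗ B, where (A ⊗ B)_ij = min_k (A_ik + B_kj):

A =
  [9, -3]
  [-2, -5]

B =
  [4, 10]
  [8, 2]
A ⊗ B =
  [5, -1]
  [2, -3]

Apply the min-plus product entry-by-entry:
  C[0][0] = min over k of (A[0][0] + B[0][0] = 9 + 4 = 13, A[0][1] + B[1][0] = -3 + 8 = 5) = 5 (attained at k = 1)
  C[0][1] = min over k of (A[0][0] + B[0][1] = 9 + 10 = 19, A[0][1] + B[1][1] = -3 + 2 = -1) = -1 (attained at k = 1)
  C[1][0] = min over k of (A[1][0] + B[0][0] = -2 + 4 = 2, A[1][1] + B[1][0] = -5 + 8 = 3) = 2 (attained at k = 0)
  C[1][1] = min over k of (A[1][0] + B[0][1] = -2 + 10 = 8, A[1][1] + B[1][1] = -5 + 2 = -3) = -3 (attained at k = 1)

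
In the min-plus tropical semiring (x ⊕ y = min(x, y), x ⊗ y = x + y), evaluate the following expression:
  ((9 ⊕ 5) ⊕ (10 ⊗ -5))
((9 ⊕ 5) ⊕ (10 ⊗ -5)) = 5

Expand innermost to outermost. Recall ⊕ takes the minimum of its arguments and ⊗ takes their sum. Working out the expression ((9 ⊕ 5) ⊕ (10 ⊗ -5)) gives 5.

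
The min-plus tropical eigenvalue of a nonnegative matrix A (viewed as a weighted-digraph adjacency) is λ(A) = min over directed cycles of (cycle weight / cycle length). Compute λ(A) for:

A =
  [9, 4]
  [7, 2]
λ(A) = 2

Enumerate directed cycles and compute their means (weight / length). Sample:
  cycle 0 → 0: weight = 9, length = 1, mean = 9/1 ≈ 9.000
  cycle 1 → 1: weight = 2, length = 1, mean = 2/1 ≈ 2.000
  cycle 0 → 1 → 0: weight = 11, length = 2, mean = 11/2 ≈ 5.500
  cycle 1 → 0 → 1: weight = 11, length = 2, mean = 11/2 ≈ 5.500
Minimum mean = 2.000, attained e.g. along the cycle 1 → 1 with weight 2 and length 1. So λ(A) = 2/1 = 2.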